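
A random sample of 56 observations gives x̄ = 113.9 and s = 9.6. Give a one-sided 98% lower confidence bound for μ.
μ ≥ 111.20

Lower bound (one-sided):
t* = 2.104 (one-sided for 98%)
Lower bound = x̄ - t* · s/√n = 113.9 - 2.104 · 9.6/√56 = 111.20

We are 98% confident that μ ≥ 111.20.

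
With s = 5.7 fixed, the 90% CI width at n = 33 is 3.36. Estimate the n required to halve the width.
n ≈ 132

CI width ∝ 1/√n
To reduce width by factor 2, need √n to grow by 2 → need 2² = 4 times as many samples.

Current: n = 33, width = 3.36
New: n = 132, width ≈ 1.64

Width reduced by factor of 3.36/1.64 = 2.05.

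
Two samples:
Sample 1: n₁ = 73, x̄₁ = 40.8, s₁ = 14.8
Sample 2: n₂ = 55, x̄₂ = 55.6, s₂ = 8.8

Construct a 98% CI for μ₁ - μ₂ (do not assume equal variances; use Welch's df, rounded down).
(-19.75, -9.85)

Difference: x̄₁ - x̄₂ = -14.80
SE = √(s₁²/n₁ + s₂²/n₂) = √(14.8²/73 + 8.8²/55) = 2.0997
df = 120.15 → 120 (Welch–Satterthwaite, rounded down)
t* = 2.358

CI: -14.80 ± 2.358 · 2.0997 = -14.80 ± 4.95 = (-19.75, -9.85)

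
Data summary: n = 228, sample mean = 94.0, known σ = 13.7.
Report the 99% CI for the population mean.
(91.66, 96.34)

z-interval (σ known):
z* = 2.576 for 99% confidence

Margin of error = z* · σ/√n = 2.576 · 13.7/√228 = 2.34

CI: (94.0 - 2.34, 94.0 + 2.34) = (91.66, 96.34)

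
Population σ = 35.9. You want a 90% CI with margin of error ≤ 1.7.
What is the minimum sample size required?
n ≥ 1207

For margin E ≤ 1.7:
n ≥ (z* · σ / E)²
n ≥ (1.645 · 35.9 / 1.7)²
n ≥ 1206.77

Minimum n = 1207 (rounding up)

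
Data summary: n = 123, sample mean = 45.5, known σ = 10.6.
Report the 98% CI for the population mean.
(43.28, 47.72)

z-interval (σ known):
z* = 2.326 for 98% confidence

Margin of error = z* · σ/√n = 2.326 · 10.6/√123 = 2.22

CI: (45.5 - 2.22, 45.5 + 2.22) = (43.28, 47.72)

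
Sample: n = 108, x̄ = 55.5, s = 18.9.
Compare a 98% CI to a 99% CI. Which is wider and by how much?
99% CI is wider by 0.95

df = 107
98% CI: t* = 2.362, (51.20, 59.80), width = 2 · t* · s/√n = 8.59
99% CI: t* = 2.623, (50.73, 60.27), width = 2 · t* · s/√n = 9.54

The 99% CI is wider by 9.54 - 8.59 = 0.95.
Higher confidence requires a wider interval.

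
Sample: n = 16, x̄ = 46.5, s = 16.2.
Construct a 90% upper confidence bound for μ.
μ ≤ 51.93

Upper bound (one-sided):
t* = 1.341 (one-sided for 90%)
Upper bound = x̄ + t* · s/√n = 46.5 + 1.341 · 16.2/√16 = 51.93

We are 90% confident that μ ≤ 51.93.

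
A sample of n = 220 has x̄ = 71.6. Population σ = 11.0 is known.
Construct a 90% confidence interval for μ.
(70.38, 72.82)

z-interval (σ known):
z* = 1.645 for 90% confidence

Margin of error = z* · σ/√n = 1.645 · 11.0/√220 = 1.22

CI: (71.6 - 1.22, 71.6 + 1.22) = (70.38, 72.82)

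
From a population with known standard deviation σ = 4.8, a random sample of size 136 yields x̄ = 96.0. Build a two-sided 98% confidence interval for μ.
(95.04, 96.96)

z-interval (σ known):
z* = 2.326 for 98% confidence

Margin of error = z* · σ/√n = 2.326 · 4.8/√136 = 0.96

CI: (96.0 - 0.96, 96.0 + 0.96) = (95.04, 96.96)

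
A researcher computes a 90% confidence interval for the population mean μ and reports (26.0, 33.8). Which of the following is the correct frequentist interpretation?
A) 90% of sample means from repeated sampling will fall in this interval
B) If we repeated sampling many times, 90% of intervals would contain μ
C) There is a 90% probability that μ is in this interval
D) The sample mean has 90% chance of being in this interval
B

A) Wrong — coverage applies to intervals containing μ, not to future x̄ values.
B) Correct — this is the frequentist long-run coverage interpretation.
C) Wrong — μ is fixed; the randomness lives in the interval, not in μ.
D) Wrong — x̄ is observed and sits in the interval by construction.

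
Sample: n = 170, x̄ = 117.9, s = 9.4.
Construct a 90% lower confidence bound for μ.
μ ≥ 116.97

Lower bound (one-sided):
t* = 1.287 (one-sided for 90%)
Lower bound = x̄ - t* · s/√n = 117.9 - 1.287 · 9.4/√170 = 116.97

We are 90% confident that μ ≥ 116.97.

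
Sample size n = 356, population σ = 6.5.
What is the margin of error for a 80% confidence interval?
Margin of error = 0.44

Margin of error = z* · σ/√n
= 1.282 · 6.5/√356
= 1.282 · 6.5/18.8680
= 0.44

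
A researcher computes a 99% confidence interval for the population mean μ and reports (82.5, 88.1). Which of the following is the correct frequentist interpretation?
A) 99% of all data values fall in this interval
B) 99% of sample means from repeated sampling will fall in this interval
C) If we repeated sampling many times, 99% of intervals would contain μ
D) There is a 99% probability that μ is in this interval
C

A) Wrong — a CI is about the parameter μ, not individual data values.
B) Wrong — coverage applies to intervals containing μ, not to future x̄ values.
C) Correct — this is the frequentist long-run coverage interpretation.
D) Wrong — μ is fixed; the randomness lives in the interval, not in μ.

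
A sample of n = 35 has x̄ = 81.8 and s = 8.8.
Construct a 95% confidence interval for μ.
(78.78, 84.82)

t-interval (σ unknown):
df = n - 1 = 34
t* = 2.032 for 95% confidence

Margin of error = t* · s/√n = 2.032 · 8.8/√35 = 3.02

CI: (78.78, 84.82)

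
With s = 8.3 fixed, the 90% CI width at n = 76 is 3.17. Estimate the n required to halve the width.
n ≈ 304

CI width ∝ 1/√n
To reduce width by factor 2, need √n to grow by 2 → need 2² = 4 times as many samples.

Current: n = 76, width = 3.17
New: n = 304, width ≈ 1.57

Width reduced by factor of 3.17/1.57 = 2.02.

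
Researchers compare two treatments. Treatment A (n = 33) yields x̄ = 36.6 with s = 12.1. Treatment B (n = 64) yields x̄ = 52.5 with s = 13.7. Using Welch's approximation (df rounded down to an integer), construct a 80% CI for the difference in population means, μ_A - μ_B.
(-19.41, -12.39)

Difference: x̄₁ - x̄₂ = -15.90
SE = √(s₁²/n₁ + s₂²/n₂) = √(12.1²/33 + 13.7²/64) = 2.7146
df = 72.25 → 72 (Welch–Satterthwaite, rounded down)
t* = 1.293

CI: -15.90 ± 1.293 · 2.7146 = -15.90 ± 3.51 = (-19.41, -12.39)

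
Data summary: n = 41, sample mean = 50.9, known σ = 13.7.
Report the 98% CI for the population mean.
(45.92, 55.88)

z-interval (σ known):
z* = 2.326 for 98% confidence

Margin of error = z* · σ/√n = 2.326 · 13.7/√41 = 4.98

CI: (50.9 - 4.98, 50.9 + 4.98) = (45.92, 55.88)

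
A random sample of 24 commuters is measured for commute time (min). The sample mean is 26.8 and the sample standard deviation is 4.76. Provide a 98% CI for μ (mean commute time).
(24.37, 29.23)

t-interval (σ unknown):
df = n - 1 = 23
t* = 2.500 for 98% confidence

Margin of error = t* · s/√n = 2.500 · 4.76/√24 = 2.43

CI: (24.37, 29.23)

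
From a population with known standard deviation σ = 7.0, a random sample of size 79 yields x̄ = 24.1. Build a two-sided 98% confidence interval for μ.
(22.27, 25.93)

z-interval (σ known):
z* = 2.326 for 98% confidence

Margin of error = z* · σ/√n = 2.326 · 7.0/√79 = 1.83

CI: (24.1 - 1.83, 24.1 + 1.83) = (22.27, 25.93)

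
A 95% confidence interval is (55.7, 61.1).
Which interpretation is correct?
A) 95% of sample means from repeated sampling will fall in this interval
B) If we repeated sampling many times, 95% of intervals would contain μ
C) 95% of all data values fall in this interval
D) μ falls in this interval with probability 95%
B

A) Wrong — coverage applies to intervals containing μ, not to future x̄ values.
B) Correct — this is the frequentist long-run coverage interpretation.
C) Wrong — a CI is about the parameter μ, not individual data values.
D) Wrong — μ is fixed; the randomness lives in the interval, not in μ.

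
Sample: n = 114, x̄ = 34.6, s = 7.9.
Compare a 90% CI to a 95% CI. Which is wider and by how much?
95% CI is wider by 0.48

df = 113
90% CI: t* = 1.658, (33.37, 35.83), width = 2 · t* · s/√n = 2.45
95% CI: t* = 1.981, (33.13, 36.07), width = 2 · t* · s/√n = 2.93

The 95% CI is wider by 2.93 - 2.45 = 0.48.
Higher confidence requires a wider interval.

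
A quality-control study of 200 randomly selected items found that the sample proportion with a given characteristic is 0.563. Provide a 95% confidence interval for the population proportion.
(0.494, 0.632)

Proportion CI:
SE = √(p̂(1-p̂)/n) = √(0.563 · 0.437 / 200) = 0.03507

z* = 1.960
Margin = z* · SE = 1.960 · 0.03507 = 0.0687

CI: 0.563 ± 0.0687 = (0.494, 0.632)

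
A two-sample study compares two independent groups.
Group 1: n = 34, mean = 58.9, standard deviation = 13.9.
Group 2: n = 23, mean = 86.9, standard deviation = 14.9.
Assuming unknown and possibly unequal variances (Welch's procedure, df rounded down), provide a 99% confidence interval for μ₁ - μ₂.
(-38.53, -17.47)

Difference: x̄₁ - x̄₂ = -28.00
SE = √(s₁²/n₁ + s₂²/n₂) = √(13.9²/34 + 14.9²/23) = 3.9160
df = 45.11 → 45 (Welch–Satterthwaite, rounded down)
t* = 2.690

CI: -28.00 ± 2.690 · 3.9160 = -28.00 ± 10.53 = (-38.53, -17.47)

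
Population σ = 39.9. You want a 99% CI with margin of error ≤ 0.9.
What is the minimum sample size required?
n ≥ 13043

For margin E ≤ 0.9:
n ≥ (z* · σ / E)²
n ≥ (2.576 · 39.9 / 0.9)²
n ≥ 13042.25

Minimum n = 13043 (rounding up)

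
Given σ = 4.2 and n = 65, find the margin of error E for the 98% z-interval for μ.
Margin of error = 1.21

Margin of error = z* · σ/√n
= 2.326 · 4.2/√65
= 2.326 · 4.2/8.0623
= 1.21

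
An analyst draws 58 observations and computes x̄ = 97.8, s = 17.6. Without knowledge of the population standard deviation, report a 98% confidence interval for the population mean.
(92.27, 103.33)

t-interval (σ unknown):
df = n - 1 = 57
t* = 2.394 for 98% confidence

Margin of error = t* · s/√n = 2.394 · 17.6/√58 = 5.53

CI: (92.27, 103.33)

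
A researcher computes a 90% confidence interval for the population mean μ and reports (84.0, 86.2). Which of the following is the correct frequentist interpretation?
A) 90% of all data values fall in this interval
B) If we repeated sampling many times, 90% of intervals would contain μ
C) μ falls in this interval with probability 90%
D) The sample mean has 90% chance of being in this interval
B

A) Wrong — a CI is about the parameter μ, not individual data values.
B) Correct — this is the frequentist long-run coverage interpretation.
C) Wrong — μ is fixed; the randomness lives in the interval, not in μ.
D) Wrong — x̄ is observed and sits in the interval by construction.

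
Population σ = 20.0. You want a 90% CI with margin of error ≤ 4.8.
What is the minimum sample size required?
n ≥ 47

For margin E ≤ 4.8:
n ≥ (z* · σ / E)²
n ≥ (1.645 · 20.0 / 4.8)²
n ≥ 46.98

Minimum n = 47 (rounding up)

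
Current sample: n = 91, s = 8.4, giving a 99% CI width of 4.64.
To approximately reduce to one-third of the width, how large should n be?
n ≈ 819

CI width ∝ 1/√n
To reduce width by factor 3, need √n to grow by 3 → need 3² = 9 times as many samples.

Current: n = 91, width = 4.64
New: n = 819, width ≈ 1.52

Width reduced by factor of 4.64/1.52 = 3.05.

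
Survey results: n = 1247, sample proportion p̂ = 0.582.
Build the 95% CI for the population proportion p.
(0.555, 0.609)

Proportion CI:
SE = √(p̂(1-p̂)/n) = √(0.582 · 0.418 / 1247) = 0.01397

z* = 1.960
Margin = z* · SE = 1.960 · 0.01397 = 0.0274

CI: 0.582 ± 0.0274 = (0.555, 0.609)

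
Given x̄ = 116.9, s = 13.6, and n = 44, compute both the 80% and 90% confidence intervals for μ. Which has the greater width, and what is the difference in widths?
90% CI is wider by 1.55

df = 43
80% CI: t* = 1.302, (114.23, 119.57), width = 2 · t* · s/√n = 5.34
90% CI: t* = 1.681, (113.45, 120.35), width = 2 · t* · s/√n = 6.89

The 90% CI is wider by 6.89 - 5.34 = 1.55.
Higher confidence requires a wider interval.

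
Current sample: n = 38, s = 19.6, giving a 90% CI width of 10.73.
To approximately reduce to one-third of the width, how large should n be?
n ≈ 342

CI width ∝ 1/√n
To reduce width by factor 3, need √n to grow by 3 → need 3² = 9 times as many samples.

Current: n = 38, width = 10.73
New: n = 342, width ≈ 3.50

Width reduced by factor of 10.73/3.50 = 3.07.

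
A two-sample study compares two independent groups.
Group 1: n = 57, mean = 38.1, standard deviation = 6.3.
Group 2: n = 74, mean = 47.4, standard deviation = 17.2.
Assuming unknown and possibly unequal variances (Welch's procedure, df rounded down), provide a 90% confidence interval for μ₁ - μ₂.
(-12.90, -5.70)

Difference: x̄₁ - x̄₂ = -9.30
SE = √(s₁²/n₁ + s₂²/n₂) = √(6.3²/57 + 17.2²/74) = 2.1666
df = 96.82 → 96 (Welch–Satterthwaite, rounded down)
t* = 1.661

CI: -9.30 ± 1.661 · 2.1666 = -9.30 ± 3.60 = (-12.90, -5.70)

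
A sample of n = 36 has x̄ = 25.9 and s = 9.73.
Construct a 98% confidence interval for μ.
(21.95, 29.85)

t-interval (σ unknown):
df = n - 1 = 35
t* = 2.438 for 98% confidence

Margin of error = t* · s/√n = 2.438 · 9.73/√36 = 3.95

CI: (21.95, 29.85)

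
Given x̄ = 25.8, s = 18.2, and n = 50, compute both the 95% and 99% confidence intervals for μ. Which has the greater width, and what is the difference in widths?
99% CI is wider by 3.45

df = 49
95% CI: t* = 2.010, (20.63, 30.97), width = 2 · t* · s/√n = 10.35
99% CI: t* = 2.680, (18.90, 32.70), width = 2 · t* · s/√n = 13.80

The 99% CI is wider by 13.80 - 10.35 = 3.45.
Higher confidence requires a wider interval.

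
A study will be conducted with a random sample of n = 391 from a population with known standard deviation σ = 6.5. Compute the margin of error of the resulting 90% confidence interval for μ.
Margin of error = 0.54

Margin of error = z* · σ/√n
= 1.645 · 6.5/√391
= 1.645 · 6.5/19.7737
= 0.54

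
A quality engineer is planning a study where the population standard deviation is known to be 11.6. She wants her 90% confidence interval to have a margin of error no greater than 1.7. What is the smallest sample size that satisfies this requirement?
n ≥ 126

For margin E ≤ 1.7:
n ≥ (z* · σ / E)²
n ≥ (1.645 · 11.6 / 1.7)²
n ≥ 125.99

Minimum n = 126 (rounding up)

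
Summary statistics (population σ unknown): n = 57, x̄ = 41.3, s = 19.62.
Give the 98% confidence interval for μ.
(35.08, 47.52)

t-interval (σ unknown):
df = n - 1 = 56
t* = 2.395 for 98% confidence

Margin of error = t* · s/√n = 2.395 · 19.62/√57 = 6.22

CI: (35.08, 47.52)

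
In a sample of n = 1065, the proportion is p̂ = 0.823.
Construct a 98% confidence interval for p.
(0.796, 0.850)

Proportion CI:
SE = √(p̂(1-p̂)/n) = √(0.823 · 0.177 / 1065) = 0.01170

z* = 2.326
Margin = z* · SE = 2.326 · 0.01170 = 0.0272

CI: 0.823 ± 0.0272 = (0.796, 0.850)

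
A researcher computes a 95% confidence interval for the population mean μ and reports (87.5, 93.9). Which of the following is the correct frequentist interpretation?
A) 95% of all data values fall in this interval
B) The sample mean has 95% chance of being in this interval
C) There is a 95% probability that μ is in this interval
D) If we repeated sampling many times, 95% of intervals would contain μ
D

A) Wrong — a CI is about the parameter μ, not individual data values.
B) Wrong — x̄ is observed and sits in the interval by construction.
C) Wrong — μ is fixed; the randomness lives in the interval, not in μ.
D) Correct — this is the frequentist long-run coverage interpretation.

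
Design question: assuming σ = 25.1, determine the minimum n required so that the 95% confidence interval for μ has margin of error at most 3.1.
n ≥ 252

For margin E ≤ 3.1:
n ≥ (z* · σ / E)²
n ≥ (1.960 · 25.1 / 3.1)²
n ≥ 251.85

Minimum n = 252 (rounding up)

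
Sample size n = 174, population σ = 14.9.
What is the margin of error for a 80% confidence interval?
Margin of error = 1.45

Margin of error = z* · σ/√n
= 1.282 · 14.9/√174
= 1.282 · 14.9/13.1909
= 1.45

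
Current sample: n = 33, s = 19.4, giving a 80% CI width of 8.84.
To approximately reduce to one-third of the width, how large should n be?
n ≈ 297

CI width ∝ 1/√n
To reduce width by factor 3, need √n to grow by 3 → need 3² = 9 times as many samples.

Current: n = 33, width = 8.84
New: n = 297, width ≈ 2.89

Width reduced by factor of 8.84/2.89 = 3.06.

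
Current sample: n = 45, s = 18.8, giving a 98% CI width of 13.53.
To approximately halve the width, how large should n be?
n ≈ 180

CI width ∝ 1/√n
To reduce width by factor 2, need √n to grow by 2 → need 2² = 4 times as many samples.

Current: n = 45, width = 13.53
New: n = 180, width ≈ 6.58

Width reduced by factor of 13.53/6.58 = 2.06.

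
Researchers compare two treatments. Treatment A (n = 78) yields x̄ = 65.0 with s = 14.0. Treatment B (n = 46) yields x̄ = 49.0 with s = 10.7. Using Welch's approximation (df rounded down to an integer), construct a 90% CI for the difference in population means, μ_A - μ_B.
(12.29, 19.71)

Difference: x̄₁ - x̄₂ = 16.00
SE = √(s₁²/n₁ + s₂²/n₂) = √(14.0²/78 + 10.7²/46) = 2.2365
df = 113.89 → 113 (Welch–Satterthwaite, rounded down)
t* = 1.658

CI: 16.00 ± 1.658 · 2.2365 = 16.00 ± 3.71 = (12.29, 19.71)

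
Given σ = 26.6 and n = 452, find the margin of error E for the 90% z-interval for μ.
Margin of error = 2.06

Margin of error = z* · σ/√n
= 1.645 · 26.6/√452
= 1.645 · 26.6/21.2603
= 2.06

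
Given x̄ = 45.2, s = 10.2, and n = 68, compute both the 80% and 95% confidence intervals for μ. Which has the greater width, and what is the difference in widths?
95% CI is wider by 1.74

df = 67
80% CI: t* = 1.294, (43.60, 46.80), width = 2 · t* · s/√n = 3.20
95% CI: t* = 1.996, (42.73, 47.67), width = 2 · t* · s/√n = 4.94

The 95% CI is wider by 4.94 - 3.20 = 1.74.
Higher confidence requires a wider interval.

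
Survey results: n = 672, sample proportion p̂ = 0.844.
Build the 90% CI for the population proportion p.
(0.821, 0.867)

Proportion CI:
SE = √(p̂(1-p̂)/n) = √(0.844 · 0.156 / 672) = 0.01400

z* = 1.645
Margin = z* · SE = 1.645 · 0.01400 = 0.0230

CI: 0.844 ± 0.0230 = (0.821, 0.867)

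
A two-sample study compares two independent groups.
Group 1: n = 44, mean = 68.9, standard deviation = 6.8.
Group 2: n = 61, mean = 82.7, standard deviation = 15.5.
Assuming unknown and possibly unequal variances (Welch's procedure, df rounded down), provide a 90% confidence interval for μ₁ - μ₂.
(-17.51, -10.09)

Difference: x̄₁ - x̄₂ = -13.80
SE = √(s₁²/n₁ + s₂²/n₂) = √(6.8²/44 + 15.5²/61) = 2.2337
df = 87.59 → 87 (Welch–Satterthwaite, rounded down)
t* = 1.663

CI: -13.80 ± 1.663 · 2.2337 = -13.80 ± 3.71 = (-17.51, -10.09)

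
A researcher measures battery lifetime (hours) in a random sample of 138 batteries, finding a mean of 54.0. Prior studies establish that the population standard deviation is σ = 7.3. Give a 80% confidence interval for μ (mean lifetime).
(53.20, 54.80)

z-interval (σ known):
z* = 1.282 for 80% confidence

Margin of error = z* · σ/√n = 1.282 · 7.3/√138 = 0.80

CI: (54.0 - 0.80, 54.0 + 0.80) = (53.20, 54.80)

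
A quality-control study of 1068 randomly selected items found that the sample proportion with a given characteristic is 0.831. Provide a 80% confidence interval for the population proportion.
(0.816, 0.846)

Proportion CI:
SE = √(p̂(1-p̂)/n) = √(0.831 · 0.169 / 1068) = 0.01147

z* = 1.282
Margin = z* · SE = 1.282 · 0.01147 = 0.0147

CI: 0.831 ± 0.0147 = (0.816, 0.846)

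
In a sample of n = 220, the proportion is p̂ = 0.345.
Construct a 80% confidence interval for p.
(0.304, 0.386)

Proportion CI:
SE = √(p̂(1-p̂)/n) = √(0.345 · 0.655 / 220) = 0.03205

z* = 1.282
Margin = z* · SE = 1.282 · 0.03205 = 0.0411

CI: 0.345 ± 0.0411 = (0.304, 0.386)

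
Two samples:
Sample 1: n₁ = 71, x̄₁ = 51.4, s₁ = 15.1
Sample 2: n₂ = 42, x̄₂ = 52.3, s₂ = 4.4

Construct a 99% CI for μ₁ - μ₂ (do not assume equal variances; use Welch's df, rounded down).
(-5.95, 4.15)

Difference: x̄₁ - x̄₂ = -0.90
SE = √(s₁²/n₁ + s₂²/n₂) = √(15.1²/71 + 4.4²/42) = 1.9163
df = 88.43 → 88 (Welch–Satterthwaite, rounded down)
t* = 2.633

CI: -0.90 ± 2.633 · 1.9163 = -0.90 ± 5.05 = (-5.95, 4.15)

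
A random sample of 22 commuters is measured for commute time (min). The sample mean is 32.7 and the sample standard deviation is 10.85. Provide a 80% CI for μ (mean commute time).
(29.64, 35.76)

t-interval (σ unknown):
df = n - 1 = 21
t* = 1.323 for 80% confidence

Margin of error = t* · s/√n = 1.323 · 10.85/√22 = 3.06

CI: (29.64, 35.76)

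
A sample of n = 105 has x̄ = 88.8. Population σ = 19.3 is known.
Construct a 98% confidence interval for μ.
(84.42, 93.18)

z-interval (σ known):
z* = 2.326 for 98% confidence

Margin of error = z* · σ/√n = 2.326 · 19.3/√105 = 4.38

CI: (88.8 - 4.38, 88.8 + 4.38) = (84.42, 93.18)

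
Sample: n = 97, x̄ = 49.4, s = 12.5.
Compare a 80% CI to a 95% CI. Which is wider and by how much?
95% CI is wider by 1.77

df = 96
80% CI: t* = 1.290, (47.76, 51.04), width = 2 · t* · s/√n = 3.27
95% CI: t* = 1.985, (46.88, 51.92), width = 2 · t* · s/√n = 5.04

The 95% CI is wider by 5.04 - 3.27 = 1.77.
Higher confidence requires a wider interval.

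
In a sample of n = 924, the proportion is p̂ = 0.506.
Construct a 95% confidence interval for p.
(0.474, 0.538)

Proportion CI:
SE = √(p̂(1-p̂)/n) = √(0.506 · 0.494 / 924) = 0.01645

z* = 1.960
Margin = z* · SE = 1.960 · 0.01645 = 0.0322

CI: 0.506 ± 0.0322 = (0.474, 0.538)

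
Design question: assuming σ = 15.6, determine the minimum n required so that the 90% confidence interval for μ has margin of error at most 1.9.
n ≥ 183

For margin E ≤ 1.9:
n ≥ (z* · σ / E)²
n ≥ (1.645 · 15.6 / 1.9)²
n ≥ 182.42

Minimum n = 183 (rounding up)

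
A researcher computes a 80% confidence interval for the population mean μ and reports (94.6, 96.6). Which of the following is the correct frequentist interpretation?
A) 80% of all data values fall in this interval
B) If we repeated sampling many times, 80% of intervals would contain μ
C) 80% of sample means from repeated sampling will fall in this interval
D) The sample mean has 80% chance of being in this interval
B

A) Wrong — a CI is about the parameter μ, not individual data values.
B) Correct — this is the frequentist long-run coverage interpretation.
C) Wrong — coverage applies to intervals containing μ, not to future x̄ values.
D) Wrong — x̄ is observed and sits in the interval by construction.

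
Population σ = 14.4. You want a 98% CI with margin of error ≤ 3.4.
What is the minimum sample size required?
n ≥ 98

For margin E ≤ 3.4:
n ≥ (z* · σ / E)²
n ≥ (2.326 · 14.4 / 3.4)²
n ≥ 97.05

Minimum n = 98 (rounding up)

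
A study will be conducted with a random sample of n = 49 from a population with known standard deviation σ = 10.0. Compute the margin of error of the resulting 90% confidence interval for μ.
Margin of error = 2.35

Margin of error = z* · σ/√n
= 1.645 · 10.0/√49
= 1.645 · 10.0/7.0000
= 2.35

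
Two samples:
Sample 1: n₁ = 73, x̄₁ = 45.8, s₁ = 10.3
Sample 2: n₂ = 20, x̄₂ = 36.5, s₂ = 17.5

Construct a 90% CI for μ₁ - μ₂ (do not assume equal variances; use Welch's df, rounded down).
(2.27, 16.33)

Difference: x̄₁ - x̄₂ = 9.30
SE = √(s₁²/n₁ + s₂²/n₂) = √(10.3²/73 + 17.5²/20) = 4.0946
df = 22.72 → 22 (Welch–Satterthwaite, rounded down)
t* = 1.717

CI: 9.30 ± 1.717 · 4.0946 = 9.30 ± 7.03 = (2.27, 16.33)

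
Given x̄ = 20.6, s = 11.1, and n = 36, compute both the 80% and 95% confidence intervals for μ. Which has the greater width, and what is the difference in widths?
95% CI is wider by 2.68

df = 35
80% CI: t* = 1.306, (18.18, 23.02), width = 2 · t* · s/√n = 4.83
95% CI: t* = 2.030, (16.84, 24.36), width = 2 · t* · s/√n = 7.51

The 95% CI is wider by 7.51 - 4.83 = 2.68.
Higher confidence requires a wider interval.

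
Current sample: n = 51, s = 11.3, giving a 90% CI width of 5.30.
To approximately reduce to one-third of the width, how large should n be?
n ≈ 459

CI width ∝ 1/√n
To reduce width by factor 3, need √n to grow by 3 → need 3² = 9 times as many samples.

Current: n = 51, width = 5.30
New: n = 459, width ≈ 1.74

Width reduced by factor of 5.30/1.74 = 3.05.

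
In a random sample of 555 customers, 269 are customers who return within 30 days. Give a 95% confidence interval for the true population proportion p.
(0.443, 0.526)

Proportion CI:
p̂ = 269/555 = 0.48468
SE = √(p̂(1-p̂)/n) = √(0.48468 · 0.51532 / 555) = 0.02121

z* = 1.960
Margin = z* · SE = 1.960 · 0.02121 = 0.0416

CI: 0.48468 ± 0.0416 = (0.443, 0.526)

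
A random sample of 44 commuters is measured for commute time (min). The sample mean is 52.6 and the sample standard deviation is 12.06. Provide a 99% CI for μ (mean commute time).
(47.70, 57.50)

t-interval (σ unknown):
df = n - 1 = 43
t* = 2.695 for 99% confidence

Margin of error = t* · s/√n = 2.695 · 12.06/√44 = 4.90

CI: (47.70, 57.50)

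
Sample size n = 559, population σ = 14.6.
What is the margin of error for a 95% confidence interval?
Margin of error = 1.21

Margin of error = z* · σ/√n
= 1.960 · 14.6/√559
= 1.960 · 14.6/23.6432
= 1.21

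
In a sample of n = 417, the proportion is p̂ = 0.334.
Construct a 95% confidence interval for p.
(0.289, 0.379)

Proportion CI:
SE = √(p̂(1-p̂)/n) = √(0.334 · 0.666 / 417) = 0.02310

z* = 1.960
Margin = z* · SE = 1.960 · 0.02310 = 0.0453

CI: 0.334 ± 0.0453 = (0.289, 0.379)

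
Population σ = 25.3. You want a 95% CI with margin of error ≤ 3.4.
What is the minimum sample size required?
n ≥ 213

For margin E ≤ 3.4:
n ≥ (z* · σ / E)²
n ≥ (1.960 · 25.3 / 3.4)²
n ≥ 212.71

Minimum n = 213 (rounding up)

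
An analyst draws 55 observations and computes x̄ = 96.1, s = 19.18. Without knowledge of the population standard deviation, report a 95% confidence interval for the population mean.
(90.91, 101.29)

t-interval (σ unknown):
df = n - 1 = 54
t* = 2.005 for 95% confidence

Margin of error = t* · s/√n = 2.005 · 19.18/√55 = 5.19

CI: (90.91, 101.29)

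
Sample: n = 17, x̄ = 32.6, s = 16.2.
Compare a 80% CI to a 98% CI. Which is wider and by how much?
98% CI is wider by 9.79

df = 16
80% CI: t* = 1.337, (27.35, 37.85), width = 2 · t* · s/√n = 10.51
98% CI: t* = 2.583, (22.45, 42.75), width = 2 · t* · s/√n = 20.30

The 98% CI is wider by 20.30 - 10.51 = 9.79.
Higher confidence requires a wider interval.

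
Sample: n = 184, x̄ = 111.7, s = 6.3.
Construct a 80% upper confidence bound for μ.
μ ≤ 112.09

Upper bound (one-sided):
t* = 0.844 (one-sided for 80%)
Upper bound = x̄ + t* · s/√n = 111.7 + 0.844 · 6.3/√184 = 112.09

We are 80% confident that μ ≤ 112.09.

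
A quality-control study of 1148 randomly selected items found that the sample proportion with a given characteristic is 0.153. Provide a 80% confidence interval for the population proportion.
(0.139, 0.167)

Proportion CI:
SE = √(p̂(1-p̂)/n) = √(0.153 · 0.847 / 1148) = 0.01062

z* = 1.282
Margin = z* · SE = 1.282 · 0.01062 = 0.0136

CI: 0.153 ± 0.0136 = (0.139, 0.167)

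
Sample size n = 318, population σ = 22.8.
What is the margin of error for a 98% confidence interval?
Margin of error = 2.97

Margin of error = z* · σ/√n
= 2.326 · 22.8/√318
= 2.326 · 22.8/17.8326
= 2.97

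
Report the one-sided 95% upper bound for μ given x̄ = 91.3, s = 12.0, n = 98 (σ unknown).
μ ≤ 93.31

Upper bound (one-sided):
t* = 1.661 (one-sided for 95%)
Upper bound = x̄ + t* · s/√n = 91.3 + 1.661 · 12.0/√98 = 93.31

We are 95% confident that μ ≤ 93.31.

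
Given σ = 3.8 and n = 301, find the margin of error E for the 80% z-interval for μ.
Margin of error = 0.28

Margin of error = z* · σ/√n
= 1.282 · 3.8/√301
= 1.282 · 3.8/17.3494
= 0.28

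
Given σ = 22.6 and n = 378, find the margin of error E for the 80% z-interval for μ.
Margin of error = 1.49

Margin of error = z* · σ/√n
= 1.282 · 22.6/√378
= 1.282 · 22.6/19.4422
= 1.49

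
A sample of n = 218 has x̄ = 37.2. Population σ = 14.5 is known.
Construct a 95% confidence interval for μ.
(35.28, 39.12)

z-interval (σ known):
z* = 1.960 for 95% confidence

Margin of error = z* · σ/√n = 1.960 · 14.5/√218 = 1.92

CI: (37.2 - 1.92, 37.2 + 1.92) = (35.28, 39.12)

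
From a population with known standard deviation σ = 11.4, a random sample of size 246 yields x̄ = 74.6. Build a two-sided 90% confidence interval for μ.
(73.40, 75.80)

z-interval (σ known):
z* = 1.645 for 90% confidence

Margin of error = z* · σ/√n = 1.645 · 11.4/√246 = 1.20

CI: (74.6 - 1.20, 74.6 + 1.20) = (73.40, 75.80)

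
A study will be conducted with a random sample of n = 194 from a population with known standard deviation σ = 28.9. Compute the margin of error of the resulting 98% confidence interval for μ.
Margin of error = 4.83

Margin of error = z* · σ/√n
= 2.326 · 28.9/√194
= 2.326 · 28.9/13.9284
= 4.83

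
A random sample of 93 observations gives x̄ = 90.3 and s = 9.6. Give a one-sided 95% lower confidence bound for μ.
μ ≥ 88.65

Lower bound (one-sided):
t* = 1.662 (one-sided for 95%)
Lower bound = x̄ - t* · s/√n = 90.3 - 1.662 · 9.6/√93 = 88.65

We are 95% confident that μ ≥ 88.65.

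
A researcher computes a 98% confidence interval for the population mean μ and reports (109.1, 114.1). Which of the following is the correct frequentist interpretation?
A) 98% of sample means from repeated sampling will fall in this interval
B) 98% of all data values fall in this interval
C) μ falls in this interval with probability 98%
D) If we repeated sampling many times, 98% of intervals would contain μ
D

A) Wrong — coverage applies to intervals containing μ, not to future x̄ values.
B) Wrong — a CI is about the parameter μ, not individual data values.
C) Wrong — μ is fixed; the randomness lives in the interval, not in μ.
D) Correct — this is the frequentist long-run coverage interpretation.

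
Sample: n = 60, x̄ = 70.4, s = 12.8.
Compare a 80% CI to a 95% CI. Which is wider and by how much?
95% CI is wider by 2.33

df = 59
80% CI: t* = 1.296, (68.26, 72.54), width = 2 · t* · s/√n = 4.28
95% CI: t* = 2.001, (67.09, 73.71), width = 2 · t* · s/√n = 6.61

The 95% CI is wider by 6.61 - 4.28 = 2.33.
Higher confidence requires a wider interval.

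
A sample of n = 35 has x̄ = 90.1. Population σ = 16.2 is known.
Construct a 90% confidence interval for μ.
(85.60, 94.60)

z-interval (σ known):
z* = 1.645 for 90% confidence

Margin of error = z* · σ/√n = 1.645 · 16.2/√35 = 4.50

CI: (90.1 - 4.50, 90.1 + 4.50) = (85.60, 94.60)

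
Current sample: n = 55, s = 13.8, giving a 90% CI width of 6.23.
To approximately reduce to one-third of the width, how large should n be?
n ≈ 495

CI width ∝ 1/√n
To reduce width by factor 3, need √n to grow by 3 → need 3² = 9 times as many samples.

Current: n = 55, width = 6.23
New: n = 495, width ≈ 2.04

Width reduced by factor of 6.23/2.04 = 3.05.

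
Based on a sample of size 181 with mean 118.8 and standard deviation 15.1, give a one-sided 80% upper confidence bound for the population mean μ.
μ ≤ 119.75

Upper bound (one-sided):
t* = 0.844 (one-sided for 80%)
Upper bound = x̄ + t* · s/√n = 118.8 + 0.844 · 15.1/√181 = 119.75

We are 80% confident that μ ≤ 119.75.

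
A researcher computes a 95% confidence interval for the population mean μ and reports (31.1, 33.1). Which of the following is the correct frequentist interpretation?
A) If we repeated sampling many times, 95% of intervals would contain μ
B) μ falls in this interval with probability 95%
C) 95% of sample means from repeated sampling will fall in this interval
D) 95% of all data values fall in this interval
A

A) Correct — this is the frequentist long-run coverage interpretation.
B) Wrong — μ is fixed; the randomness lives in the interval, not in μ.
C) Wrong — coverage applies to intervals containing μ, not to future x̄ values.
D) Wrong — a CI is about the parameter μ, not individual data values.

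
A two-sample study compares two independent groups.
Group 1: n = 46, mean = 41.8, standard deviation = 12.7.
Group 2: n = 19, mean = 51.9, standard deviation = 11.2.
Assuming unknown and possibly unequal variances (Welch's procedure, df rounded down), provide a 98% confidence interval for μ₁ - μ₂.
(-17.83, -2.37)

Difference: x̄₁ - x̄₂ = -10.10
SE = √(s₁²/n₁ + s₂²/n₂) = √(12.7²/46 + 11.2²/19) = 3.1794
df = 37.92 → 37 (Welch–Satterthwaite, rounded down)
t* = 2.431

CI: -10.10 ± 2.431 · 3.1794 = -10.10 ± 7.73 = (-17.83, -2.37)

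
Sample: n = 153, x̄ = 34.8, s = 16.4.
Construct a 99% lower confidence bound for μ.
μ ≥ 31.68

Lower bound (one-sided):
t* = 2.351 (one-sided for 99%)
Lower bound = x̄ - t* · s/√n = 34.8 - 2.351 · 16.4/√153 = 31.68

We are 99% confident that μ ≥ 31.68.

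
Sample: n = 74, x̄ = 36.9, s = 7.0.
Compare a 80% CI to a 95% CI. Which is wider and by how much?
95% CI is wider by 1.14

df = 73
80% CI: t* = 1.293, (35.85, 37.95), width = 2 · t* · s/√n = 2.10
95% CI: t* = 1.993, (35.28, 38.52), width = 2 · t* · s/√n = 3.24

The 95% CI is wider by 3.24 - 2.10 = 1.14.
Higher confidence requires a wider interval.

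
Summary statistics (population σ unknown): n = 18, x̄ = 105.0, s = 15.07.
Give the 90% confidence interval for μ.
(98.82, 111.18)

t-interval (σ unknown):
df = n - 1 = 17
t* = 1.740 for 90% confidence

Margin of error = t* · s/√n = 1.740 · 15.07/√18 = 6.18

CI: (98.82, 111.18)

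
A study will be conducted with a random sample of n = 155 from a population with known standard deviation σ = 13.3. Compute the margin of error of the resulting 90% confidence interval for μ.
Margin of error = 1.76

Margin of error = z* · σ/√n
= 1.645 · 13.3/√155
= 1.645 · 13.3/12.4499
= 1.76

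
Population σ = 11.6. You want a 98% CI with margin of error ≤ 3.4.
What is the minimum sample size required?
n ≥ 63

For margin E ≤ 3.4:
n ≥ (z* · σ / E)²
n ≥ (2.326 · 11.6 / 3.4)²
n ≥ 62.98

Minimum n = 63 (rounding up)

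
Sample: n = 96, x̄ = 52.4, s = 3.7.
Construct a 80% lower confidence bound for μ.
μ ≥ 52.08

Lower bound (one-sided):
t* = 0.845 (one-sided for 80%)
Lower bound = x̄ - t* · s/√n = 52.4 - 0.845 · 3.7/√96 = 52.08

We are 80% confident that μ ≥ 52.08.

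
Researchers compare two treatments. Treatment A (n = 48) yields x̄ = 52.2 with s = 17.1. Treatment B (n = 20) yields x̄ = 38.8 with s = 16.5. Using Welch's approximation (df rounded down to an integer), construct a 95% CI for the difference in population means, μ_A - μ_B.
(4.40, 22.40)

Difference: x̄₁ - x̄₂ = 13.40
SE = √(s₁²/n₁ + s₂²/n₂) = √(17.1²/48 + 16.5²/20) = 4.4390
df = 36.83 → 36 (Welch–Satterthwaite, rounded down)
t* = 2.028

CI: 13.40 ± 2.028 · 4.4390 = 13.40 ± 9.00 = (4.40, 22.40)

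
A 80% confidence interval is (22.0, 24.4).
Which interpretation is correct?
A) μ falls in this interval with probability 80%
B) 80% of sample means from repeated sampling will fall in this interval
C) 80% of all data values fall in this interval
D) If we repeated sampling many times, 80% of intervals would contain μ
D

A) Wrong — μ is fixed; the randomness lives in the interval, not in μ.
B) Wrong — coverage applies to intervals containing μ, not to future x̄ values.
C) Wrong — a CI is about the parameter μ, not individual data values.
D) Correct — this is the frequentist long-run coverage interpretation.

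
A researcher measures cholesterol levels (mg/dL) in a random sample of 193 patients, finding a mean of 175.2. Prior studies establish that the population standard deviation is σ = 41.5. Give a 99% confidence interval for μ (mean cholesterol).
(167.50, 182.90)

z-interval (σ known):
z* = 2.576 for 99% confidence

Margin of error = z* · σ/√n = 2.576 · 41.5/√193 = 7.70

CI: (175.2 - 7.70, 175.2 + 7.70) = (167.50, 182.90)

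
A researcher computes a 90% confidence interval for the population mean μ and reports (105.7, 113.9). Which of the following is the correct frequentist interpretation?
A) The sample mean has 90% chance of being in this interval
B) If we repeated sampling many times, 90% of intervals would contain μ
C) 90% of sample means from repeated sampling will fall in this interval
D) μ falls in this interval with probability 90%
B

A) Wrong — x̄ is observed and sits in the interval by construction.
B) Correct — this is the frequentist long-run coverage interpretation.
C) Wrong — coverage applies to intervals containing μ, not to future x̄ values.
D) Wrong — μ is fixed; the randomness lives in the interval, not in μ.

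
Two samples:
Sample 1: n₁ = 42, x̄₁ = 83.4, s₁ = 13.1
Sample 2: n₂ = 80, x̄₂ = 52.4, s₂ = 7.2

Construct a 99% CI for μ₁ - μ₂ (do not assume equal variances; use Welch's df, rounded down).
(25.19, 36.81)

Difference: x̄₁ - x̄₂ = 31.00
SE = √(s₁²/n₁ + s₂²/n₂) = √(13.1²/42 + 7.2²/80) = 2.1758
df = 54.33 → 54 (Welch–Satterthwaite, rounded down)
t* = 2.670

CI: 31.00 ± 2.670 · 2.1758 = 31.00 ± 5.81 = (25.19, 36.81)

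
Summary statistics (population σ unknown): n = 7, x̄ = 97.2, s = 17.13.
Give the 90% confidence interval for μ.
(84.62, 109.78)

t-interval (σ unknown):
df = n - 1 = 6
t* = 1.943 for 90% confidence

Margin of error = t* · s/√n = 1.943 · 17.13/√7 = 12.58

CI: (84.62, 109.78)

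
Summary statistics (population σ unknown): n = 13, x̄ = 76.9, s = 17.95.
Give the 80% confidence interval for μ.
(70.15, 83.65)

t-interval (σ unknown):
df = n - 1 = 12
t* = 1.356 for 80% confidence

Margin of error = t* · s/√n = 1.356 · 17.95/√13 = 6.75

CI: (70.15, 83.65)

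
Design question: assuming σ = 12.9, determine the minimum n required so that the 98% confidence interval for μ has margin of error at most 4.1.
n ≥ 54

For margin E ≤ 4.1:
n ≥ (z* · σ / E)²
n ≥ (2.326 · 12.9 / 4.1)²
n ≥ 53.56

Minimum n = 54 (rounding up)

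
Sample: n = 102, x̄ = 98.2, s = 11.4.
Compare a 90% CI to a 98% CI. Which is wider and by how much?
98% CI is wider by 1.59

df = 101
90% CI: t* = 1.660, (96.33, 100.07), width = 2 · t* · s/√n = 3.75
98% CI: t* = 2.364, (95.53, 100.87), width = 2 · t* · s/√n = 5.34

The 98% CI is wider by 5.34 - 3.75 = 1.59.
Higher confidence requires a wider interval.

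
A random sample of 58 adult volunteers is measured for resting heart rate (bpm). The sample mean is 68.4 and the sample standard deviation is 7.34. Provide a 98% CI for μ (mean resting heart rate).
(66.09, 70.71)

t-interval (σ unknown):
df = n - 1 = 57
t* = 2.394 for 98% confidence

Margin of error = t* · s/√n = 2.394 · 7.34/√58 = 2.31

CI: (66.09, 70.71)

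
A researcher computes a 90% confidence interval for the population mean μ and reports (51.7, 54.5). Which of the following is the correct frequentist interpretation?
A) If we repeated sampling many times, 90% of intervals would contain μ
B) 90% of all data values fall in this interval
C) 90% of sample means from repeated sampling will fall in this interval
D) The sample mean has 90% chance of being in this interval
A

A) Correct — this is the frequentist long-run coverage interpretation.
B) Wrong — a CI is about the parameter μ, not individual data values.
C) Wrong — coverage applies to intervals containing μ, not to future x̄ values.
D) Wrong — x̄ is observed and sits in the interval by construction.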